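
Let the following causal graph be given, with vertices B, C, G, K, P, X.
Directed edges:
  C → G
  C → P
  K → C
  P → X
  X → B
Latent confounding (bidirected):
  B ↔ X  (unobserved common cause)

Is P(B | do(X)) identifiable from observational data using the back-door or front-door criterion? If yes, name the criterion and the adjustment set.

P(B|do(X)): not identifiable (no BD/FD set).

desc(X)\{X}={B}; candidates ⊆ {C,G,K,P}.
X↔B: latent back-door arc(s) into X.
size 0: {}; under {} X still reaches {B,C,G,K,P} ∋ B.
size 1: {C}, {G}, {K} …(+1); under {C} X still reaches {B,P} ∋ B.
size 2: {C,G}, {C,K}, {C,P} …(+3); under {C,G} X still reaches {B,P} ∋ B.
X↔B cannot be blocked by any observed set — no back-door set.
No mediator lies on a directed X→…→B path.
Neither criterion identifies P(B|do(X)) in this graph.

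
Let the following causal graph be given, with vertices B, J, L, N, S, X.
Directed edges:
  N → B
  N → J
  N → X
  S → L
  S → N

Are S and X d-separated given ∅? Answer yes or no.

No — S and X are d-connected given ∅.

Bayes-Ball from S | ∅ reaches {B,J,L,N,X}.
X ∈ reach(S|∅) ⇒ S ⊥̸ X | ∅.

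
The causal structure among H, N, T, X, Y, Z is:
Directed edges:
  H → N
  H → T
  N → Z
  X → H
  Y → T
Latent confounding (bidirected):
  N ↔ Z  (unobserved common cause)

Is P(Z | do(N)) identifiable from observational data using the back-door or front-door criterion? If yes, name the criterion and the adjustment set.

P(Z|do(N)): not identifiable (no BD/FD set).

desc(N)\{N}={Z}; candidates ⊆ {H,T,X,Y}.
N↔Z: latent back-door arc(s) into N.
size 0: {}; under {} N still reaches {H,T,X,Z} ∋ Z.
size 1: {H}, {T}, {X} …(+1); under {H} N still reaches {Z} ∋ Z.
size 2: {H,T}, {H,X}, {H,Y} …(+3); under {H,T} N still reaches {Z} ∋ Z.
N↔Z cannot be blocked by any observed set — no back-door set.
No mediator lies on a directed N→…→Z path.
Neither criterion identifies P(Z|do(N)) in this graph.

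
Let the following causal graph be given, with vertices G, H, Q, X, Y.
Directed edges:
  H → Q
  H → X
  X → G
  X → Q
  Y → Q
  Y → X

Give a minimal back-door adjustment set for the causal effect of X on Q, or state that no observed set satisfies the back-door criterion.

desc(X)\{X}={G,Q}; candidates ⊆ {H,Y}.
size 0: {}; under {} X still reaches {H,Q,Y} ∋ Q.
size 1: {H}, {Y}; under {H} X still reaches {Q,Y} ∋ Q.
{H,Y}: X⊥Q given {H,Y} in G with X→· removed — back-door holds.

X→Q: minimal back-door set {H, Y}.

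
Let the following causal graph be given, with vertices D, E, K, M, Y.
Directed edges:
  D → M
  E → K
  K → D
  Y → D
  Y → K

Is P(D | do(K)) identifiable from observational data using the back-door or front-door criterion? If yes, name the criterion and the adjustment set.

desc(K)\{K}={D,M}; candidates ⊆ {E,Y}.
size 0: {}; under {} K still reaches {D,E,M,Y} ∋ D.
{Y}: K⊥D given {Y} in G with K→· removed — back-door holds.
P(D|do(K)) = Σ_{Y} P(D|K,Y)·P(Y).

P(D|do(K)): backdoor, adjust for {Y}.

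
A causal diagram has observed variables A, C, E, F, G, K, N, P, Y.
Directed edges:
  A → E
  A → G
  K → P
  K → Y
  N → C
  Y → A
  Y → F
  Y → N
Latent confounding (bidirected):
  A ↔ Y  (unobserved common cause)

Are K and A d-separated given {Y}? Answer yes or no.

No — K and A are d-connected given {Y}.

Bayes-Ball from K | {Y} reaches {A,E,G,P}.
A ∈ reach(K|{Y}) ⇒ K ⊥̸ A | {Y}.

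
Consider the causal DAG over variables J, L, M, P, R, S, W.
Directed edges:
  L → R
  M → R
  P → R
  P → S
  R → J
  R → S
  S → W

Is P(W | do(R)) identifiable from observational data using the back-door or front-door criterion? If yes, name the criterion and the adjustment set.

desc(R)\{R}={J,S,W}; candidates ⊆ {L,M,P}.
size 0: {}; under {} R still reaches {L,M,P,S,W} ∋ W.
{P}: R⊥W given {P} in G with R→· removed — back-door holds.
P(W|do(R)) = Σ_{P} P(W|R,P)·P(P).

P(W|do(R)): backdoor, adjust for {P}.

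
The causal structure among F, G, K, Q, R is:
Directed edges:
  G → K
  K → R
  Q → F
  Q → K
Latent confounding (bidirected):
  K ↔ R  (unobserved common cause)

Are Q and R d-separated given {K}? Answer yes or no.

No — Q and R are d-connected given {K}.

Bayes-Ball from Q | {K} reaches {F,G,R}.
R ∈ reach(Q|{K}) ⇒ Q ⊥̸ R | {K}.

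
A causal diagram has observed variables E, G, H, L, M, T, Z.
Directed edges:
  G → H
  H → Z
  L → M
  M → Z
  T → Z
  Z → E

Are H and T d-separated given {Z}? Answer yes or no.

Bayes-Ball from H | {Z} reaches {G,L,M,T}.
T ∈ reach(H|{Z}) ⇒ H ⊥̸ T | {Z}.

No — H and T are d-connected given {Z}.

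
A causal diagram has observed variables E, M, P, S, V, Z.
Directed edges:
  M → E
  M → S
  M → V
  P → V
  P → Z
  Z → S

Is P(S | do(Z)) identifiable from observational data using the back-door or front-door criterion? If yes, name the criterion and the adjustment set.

P(S|do(Z)): backdoor, adjust for ∅.

desc(Z)\{Z}={S}; candidates ⊆ {E,M,P,V}.
∅: Z⊥S given ∅ in G with Z→· removed — back-door holds.
P(S|do(Z)) = P(S|Z) — no adjustment needed.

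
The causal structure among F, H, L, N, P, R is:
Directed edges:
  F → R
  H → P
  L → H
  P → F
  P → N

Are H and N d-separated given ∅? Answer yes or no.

Bayes-Ball from H | ∅ reaches {F,L,N,P,R}.
N ∈ reach(H|∅) ⇒ H ⊥̸ N | ∅.

No — H and N are d-connected given ∅.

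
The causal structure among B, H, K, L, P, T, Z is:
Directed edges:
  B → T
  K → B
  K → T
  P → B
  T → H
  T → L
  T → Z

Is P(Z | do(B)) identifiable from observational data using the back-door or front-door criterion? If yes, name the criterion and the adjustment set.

desc(B)\{B}={H,L,T,Z}; candidates ⊆ {K,P}.
size 0: {}; under {} B still reaches {H,K,L,P,T,Z} ∋ Z.
{K}: B⊥Z given {K} in G with B→· removed — back-door holds.
P(Z|do(B)) = Σ_{K} P(Z|B,K)·P(K).

P(Z|do(B)): backdoor, adjust for {K}.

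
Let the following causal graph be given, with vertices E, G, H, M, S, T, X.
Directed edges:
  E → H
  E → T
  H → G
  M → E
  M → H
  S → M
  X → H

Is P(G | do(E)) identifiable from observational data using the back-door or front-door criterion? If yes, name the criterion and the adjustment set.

P(G|do(E)): backdoor, adjust for {M}.

desc(E)\{E}={G,H,T}; candidates ⊆ {M,S,X}.
size 0: {}; under {} E still reaches {G,H,M,S} ∋ G.
{M}: E⊥G given {M} in G with E→· removed — back-door holds.
P(G|do(E)) = Σ_{M} P(G|E,M)·P(M).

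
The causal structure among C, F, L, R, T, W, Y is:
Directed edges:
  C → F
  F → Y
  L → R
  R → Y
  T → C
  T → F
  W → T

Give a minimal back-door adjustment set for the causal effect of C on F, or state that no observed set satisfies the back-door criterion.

C→F: minimal back-door set {T}.

desc(C)\{C}={F,Y}; candidates ⊆ {L,R,T,W}.
size 0: {}; under {} C still reaches {F,T,W,Y} ∋ F.
{T}: C⊥F given {T} in G with C→· removed — back-door holds.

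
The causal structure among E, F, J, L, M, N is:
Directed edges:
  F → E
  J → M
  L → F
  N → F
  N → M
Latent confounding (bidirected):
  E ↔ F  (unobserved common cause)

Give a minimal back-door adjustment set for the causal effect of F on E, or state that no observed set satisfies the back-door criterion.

F→E: no observed back-door set.

desc(F)\{F}={E}; candidates ⊆ {J,L,M,N}.
F↔E: latent back-door arc(s) into F.
size 0: {}; under {} F still reaches {E,L,M,N} ∋ E.
size 1: {J}, {L}, {M} …(+1); under {J} F still reaches {E,L,M,N} ∋ E.
size 2: {J,L}, {J,M}, {J,N} …(+3); under {J,L} F still reaches {E,M,N} ∋ E.
F↔E cannot be blocked by any observed set — no back-door set.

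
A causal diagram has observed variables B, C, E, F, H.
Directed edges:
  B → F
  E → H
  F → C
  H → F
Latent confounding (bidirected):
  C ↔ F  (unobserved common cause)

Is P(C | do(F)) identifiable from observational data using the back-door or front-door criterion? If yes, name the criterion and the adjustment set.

desc(F)\{F}={C}; candidates ⊆ {B,E,H}.
F↔C: latent back-door arc(s) into F.
size 0: {}; under {} F still reaches {B,C,E,H} ∋ C.
size 1: {B}, {E}, {H}; under {B} F still reaches {C,E,H} ∋ C.
size 2: {B,E}, {B,H}, {E,H}; under {B,E} F still reaches {C,H} ∋ C.
F↔C cannot be blocked by any observed set — no back-door set.
No mediator lies on a directed F→…→C path.
Neither criterion identifies P(C|do(F)) in this graph.

P(C|do(F)): not identifiable (no BD/FD set).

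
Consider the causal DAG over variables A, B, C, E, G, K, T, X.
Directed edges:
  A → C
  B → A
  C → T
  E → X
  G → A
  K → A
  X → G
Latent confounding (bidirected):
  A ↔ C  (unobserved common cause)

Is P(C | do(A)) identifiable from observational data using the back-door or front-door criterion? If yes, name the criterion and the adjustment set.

P(C|do(A)): not identifiable (no BD/FD set).

desc(A)\{A}={C,T}; candidates ⊆ {B,E,G,K,X}.
A↔C: latent back-door arc(s) into A.
size 0: {}; under {} A still reaches {B,C,E,G,K,T,X} ∋ C.
size 1: {B}, {E}, {G} …(+2); under {B} A still reaches {C,E,G,K,T,X} ∋ C.
size 2: {B,E}, {B,G}, {B,K} …(+7); under {B,E} A still reaches {C,G,K,T,X} ∋ C.
A↔C cannot be blocked by any observed set — no back-door set.
No mediator lies on a directed A→…→C path.
Neither criterion identifies P(C|do(A)) in this graph.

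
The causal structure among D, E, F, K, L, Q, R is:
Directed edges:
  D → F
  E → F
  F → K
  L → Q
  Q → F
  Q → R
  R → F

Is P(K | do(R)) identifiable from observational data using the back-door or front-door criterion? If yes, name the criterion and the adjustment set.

desc(R)\{R}={F,K}; candidates ⊆ {D,E,L,Q}.
size 0: {}; under {} R still reaches {F,K,L,Q} ∋ K.
{Q}: R⊥K given {Q} in G with R→· removed — back-door holds.
P(K|do(R)) = Σ_{Q} P(K|R,Q)·P(Q).

P(K|do(R)): backdoor, adjust for {Q}.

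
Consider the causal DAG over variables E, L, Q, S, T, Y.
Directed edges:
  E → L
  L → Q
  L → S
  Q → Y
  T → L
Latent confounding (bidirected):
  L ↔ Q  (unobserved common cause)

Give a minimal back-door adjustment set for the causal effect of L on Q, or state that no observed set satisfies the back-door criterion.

L→Q: no observed back-door set.

desc(L)\{L}={Q,S,Y}; candidates ⊆ {E,T}.
L↔Q: latent back-door arc(s) into L.
size 0: {}; under {} L still reaches {E,Q,T,Y} ∋ Q.
size 1: {E}, {T}; under {E} L still reaches {Q,T,Y} ∋ Q.
size 2: {E,T}; under {E,T} L still reaches {Q,Y} ∋ Q.
L↔Q cannot be blocked by any observed set — no back-door set.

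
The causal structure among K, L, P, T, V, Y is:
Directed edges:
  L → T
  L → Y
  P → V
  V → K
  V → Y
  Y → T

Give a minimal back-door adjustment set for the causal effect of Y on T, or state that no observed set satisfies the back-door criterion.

desc(Y)\{Y}={T}; candidates ⊆ {K,L,P,V}.
size 0: {}; under {} Y still reaches {K,L,P,T,V} ∋ T.
{L}: Y⊥T given {L} in G with Y→· removed — back-door holds.

Y→T: minimal back-door set {L}.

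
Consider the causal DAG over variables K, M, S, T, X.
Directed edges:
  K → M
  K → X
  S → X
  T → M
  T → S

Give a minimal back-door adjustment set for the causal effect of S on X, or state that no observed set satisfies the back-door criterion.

S→X: minimal back-door set ∅.

desc(S)\{S}={X}; candidates ⊆ {K,M,T}.
∅: S⊥X given ∅ in G with S→· removed — back-door holds.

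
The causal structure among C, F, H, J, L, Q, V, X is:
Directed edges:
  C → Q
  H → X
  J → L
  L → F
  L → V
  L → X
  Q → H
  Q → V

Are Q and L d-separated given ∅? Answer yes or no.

Bayes-Ball from Q | ∅ reaches {C,H,V,X}.
L ∉ reach(Q|∅) ⇒ Q ⊥ L | ∅.

Yes — Q ⊥ L | ∅.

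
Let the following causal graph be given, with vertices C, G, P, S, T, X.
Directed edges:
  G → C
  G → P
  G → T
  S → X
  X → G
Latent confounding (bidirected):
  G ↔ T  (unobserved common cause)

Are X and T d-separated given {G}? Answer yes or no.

Bayes-Ball from X | {G} reaches {S,T}.
T ∈ reach(X|{G}) ⇒ X ⊥̸ T | {G}.

No — X and T are d-connected given {G}.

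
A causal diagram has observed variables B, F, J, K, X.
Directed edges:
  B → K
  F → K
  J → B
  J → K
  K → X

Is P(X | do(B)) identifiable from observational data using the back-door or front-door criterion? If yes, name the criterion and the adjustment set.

P(X|do(B)): backdoor, adjust for {J}.

desc(B)\{B}={K,X}; candidates ⊆ {F,J}.
size 0: {}; under {} B still reaches {J,K,X} ∋ X.
{J}: B⊥X given {J} in G with B→· removed — back-door holds.
P(X|do(B)) = Σ_{J} P(X|B,J)·P(J).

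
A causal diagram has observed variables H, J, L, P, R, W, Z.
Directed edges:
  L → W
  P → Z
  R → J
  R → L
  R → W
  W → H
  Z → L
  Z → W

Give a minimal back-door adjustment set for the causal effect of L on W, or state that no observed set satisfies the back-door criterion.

desc(L)\{L}={H,W}; candidates ⊆ {J,P,R,Z}.
size 0: {}; under {} L still reaches {H,J,P,R,W,Z} ∋ W.
size 1: {J}, {P}, {R} …(+1); under {J} L still reaches {H,P,R,W,Z} ∋ W.
{R,Z}: L⊥W given {R,Z} in G with L→· removed — back-door holds.

L→W: minimal back-door set {R, Z}.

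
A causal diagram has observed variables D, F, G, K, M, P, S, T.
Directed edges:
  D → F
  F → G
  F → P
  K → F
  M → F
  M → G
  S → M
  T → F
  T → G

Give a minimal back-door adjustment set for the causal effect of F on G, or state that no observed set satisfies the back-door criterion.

F→G: minimal back-door set {M, T}.

desc(F)\{F}={G,P}; candidates ⊆ {D,K,M,S,T}.
size 0: {}; under {} F still reaches {D,G,K,M,S,T} ∋ G.
size 1: {D}, {K}, {M} …(+2); under {D} F still reaches {G,K,M,S,T} ∋ G.
{M,T}: F⊥G given {M,T} in G with F→· removed — back-door holds.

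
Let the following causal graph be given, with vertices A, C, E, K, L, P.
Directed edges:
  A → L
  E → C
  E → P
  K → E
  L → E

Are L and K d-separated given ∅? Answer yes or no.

Bayes-Ball from L | ∅ reaches {A,C,E,P}.
K ∉ reach(L|∅) ⇒ L ⊥ K | ∅.

Yes — L ⊥ K | ∅.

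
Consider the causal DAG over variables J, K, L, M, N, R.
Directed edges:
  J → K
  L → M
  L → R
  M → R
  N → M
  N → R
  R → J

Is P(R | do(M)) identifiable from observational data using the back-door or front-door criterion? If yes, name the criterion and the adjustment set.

desc(M)\{M}={J,K,R}; candidates ⊆ {L,N}.
size 0: {}; under {} M still reaches {J,K,L,N,R} ∋ R.
size 1: {L}, {N}; under {L} M still reaches {J,K,N,R} ∋ R.
{L,N}: M⊥R given {L,N} in G with M→· removed — back-door holds.
P(R|do(M)) = Σ_{L,N} P(R|M,L,N)·P(L,N).

P(R|do(M)): backdoor, adjust for {L, N}.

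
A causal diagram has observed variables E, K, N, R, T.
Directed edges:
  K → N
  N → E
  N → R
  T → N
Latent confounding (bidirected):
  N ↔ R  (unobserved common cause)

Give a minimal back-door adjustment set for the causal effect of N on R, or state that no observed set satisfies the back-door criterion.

N→R: no observed back-door set.

desc(N)\{N}={E,R}; candidates ⊆ {K,T}.
N↔R: latent back-door arc(s) into N.
size 0: {}; under {} N still reaches {K,R,T} ∋ R.
size 1: {K}, {T}; under {K} N still reaches {R,T} ∋ R.
size 2: {K,T}; under {K,T} N still reaches {R} ∋ R.
N↔R cannot be blocked by any observed set — no back-door set.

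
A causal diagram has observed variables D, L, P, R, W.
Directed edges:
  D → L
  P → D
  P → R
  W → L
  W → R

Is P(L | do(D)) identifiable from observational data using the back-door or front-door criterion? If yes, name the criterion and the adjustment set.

P(L|do(D)): backdoor, adjust for ∅.

desc(D)\{D}={L}; candidates ⊆ {P,R,W}.
∅: D⊥L given ∅ in G with D→· removed — back-door holds.
P(L|do(D)) = P(L|D) — no adjustment needed.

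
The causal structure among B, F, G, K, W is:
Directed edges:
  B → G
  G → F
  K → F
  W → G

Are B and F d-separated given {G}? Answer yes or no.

Yes — B ⊥ F | {G}.

Bayes-Ball from B | {G} reaches {W}.
F ∉ reach(B|{G}) ⇒ B ⊥ F | {G}.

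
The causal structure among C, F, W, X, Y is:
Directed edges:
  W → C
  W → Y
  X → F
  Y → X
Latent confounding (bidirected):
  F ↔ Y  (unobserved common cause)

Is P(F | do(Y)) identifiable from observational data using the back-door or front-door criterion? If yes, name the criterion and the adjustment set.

P(F|do(Y)): frontdoor, adjust for {X}.

desc(Y)\{Y}={F,X}; candidates ⊆ {C,W}.
Y↔F: latent back-door arc(s) into Y.
size 0: {}; under {} Y still reaches {C,F,W} ∋ F.
size 1: {C}, {W}; under {C} Y still reaches {F,W} ∋ F.
size 2: {C,W}; under {C,W} Y still reaches {F} ∋ F.
Y↔F cannot be blocked by any observed set — no back-door set.
{X}: (i) intercepts every directed Y→F path; (ii) no back-door Y→{X}; (iii) {Y} blocks every back-door {X}→F. Front-door holds.
P(F|do(Y)) = Σ_{X} P(X|Y) Σ_{Y'} P(F|X,Y')P(Y').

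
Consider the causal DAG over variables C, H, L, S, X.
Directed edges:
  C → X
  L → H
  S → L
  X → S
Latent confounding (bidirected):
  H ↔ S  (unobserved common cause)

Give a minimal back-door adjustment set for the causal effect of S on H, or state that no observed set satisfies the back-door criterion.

desc(S)\{S}={H,L}; candidates ⊆ {C,X}.
S↔H: latent back-door arc(s) into S.
size 0: {}; under {} S still reaches {C,H,X} ∋ H.
size 1: {C}, {X}; under {C} S still reaches {H,X} ∋ H.
size 2: {C,X}; under {C,X} S still reaches {H} ∋ H.
S↔H cannot be blocked by any observed set — no back-door set.

S→H: no observed back-door set.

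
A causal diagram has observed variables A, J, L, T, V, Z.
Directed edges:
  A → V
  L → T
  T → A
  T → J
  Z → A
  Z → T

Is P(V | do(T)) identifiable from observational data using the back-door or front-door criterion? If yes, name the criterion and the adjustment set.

desc(T)\{T}={A,J,V}; candidates ⊆ {L,Z}.
size 0: {}; under {} T still reaches {A,L,V,Z} ∋ V.
{Z}: T⊥V given {Z} in G with T→· removed — back-door holds.
P(V|do(T)) = Σ_{Z} P(V|T,Z)·P(Z).

P(V|do(T)): backdoor, adjust for {Z}.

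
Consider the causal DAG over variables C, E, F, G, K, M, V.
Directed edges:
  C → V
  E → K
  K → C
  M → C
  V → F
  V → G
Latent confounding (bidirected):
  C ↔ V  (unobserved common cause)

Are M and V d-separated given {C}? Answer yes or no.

No — M and V are d-connected given {C}.

Bayes-Ball from M | {C} reaches {E,F,G,K,V}.
V ∈ reach(M|{C}) ⇒ M ⊥̸ V | {C}.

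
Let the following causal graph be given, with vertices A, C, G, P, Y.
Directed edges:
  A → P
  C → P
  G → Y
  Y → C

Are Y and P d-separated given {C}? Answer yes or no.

Yes — Y ⊥ P | {C}.

Bayes-Ball from Y | {C} reaches {G}.
P ∉ reach(Y|{C}) ⇒ Y ⊥ P | {C}.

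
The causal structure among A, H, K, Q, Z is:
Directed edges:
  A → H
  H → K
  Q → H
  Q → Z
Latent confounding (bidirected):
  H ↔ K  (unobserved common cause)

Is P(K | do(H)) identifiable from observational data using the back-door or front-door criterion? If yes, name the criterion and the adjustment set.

P(K|do(H)): not identifiable (no BD/FD set).

desc(H)\{H}={K}; candidates ⊆ {A,Q,Z}.
H↔K: latent back-door arc(s) into H.
size 0: {}; under {} H still reaches {A,K,Q,Z} ∋ K.
size 1: {A}, {Q}, {Z}; under {A} H still reaches {K,Q,Z} ∋ K.
size 2: {A,Q}, {A,Z}, {Q,Z}; under {A,Q} H still reaches {K} ∋ K.
H↔K cannot be blocked by any observed set — no back-door set.
No mediator lies on a directed H→…→K path.
Neither criterion identifies P(K|do(H)) in this graph.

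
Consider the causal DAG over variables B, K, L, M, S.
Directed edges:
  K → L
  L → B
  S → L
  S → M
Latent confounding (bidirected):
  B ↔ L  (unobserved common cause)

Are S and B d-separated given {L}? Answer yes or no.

No — S and B are d-connected given {L}.

Bayes-Ball from S | {L} reaches {B,K,M}.
B ∈ reach(S|{L}) ⇒ S ⊥̸ B | {L}.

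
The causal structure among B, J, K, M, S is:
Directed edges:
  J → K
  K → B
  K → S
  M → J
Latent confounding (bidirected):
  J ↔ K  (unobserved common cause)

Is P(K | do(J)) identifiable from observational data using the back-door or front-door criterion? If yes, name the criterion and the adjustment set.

P(K|do(J)): not identifiable (no BD/FD set).

desc(J)\{J}={B,K,S}; candidates ⊆ {M}.
J↔K: latent back-door arc(s) into J.
size 0: {}; under {} J still reaches {B,K,M,S} ∋ K.
size 1: {M}; under {M} J still reaches {B,K,S} ∋ K.
J↔K cannot be blocked by any observed set — no back-door set.
No mediator lies on a directed J→…→K path.
Neither criterion identifies P(K|do(J)) in this graph.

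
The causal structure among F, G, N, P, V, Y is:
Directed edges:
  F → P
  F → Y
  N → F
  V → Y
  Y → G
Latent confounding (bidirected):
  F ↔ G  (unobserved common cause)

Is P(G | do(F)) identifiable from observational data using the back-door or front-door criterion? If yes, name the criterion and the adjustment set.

desc(F)\{F}={G,P,Y}; candidates ⊆ {N,V}.
F↔G: latent back-door arc(s) into F.
size 0: {}; under {} F still reaches {G,N} ∋ G.
size 1: {N}, {V}; under {N} F still reaches {G} ∋ G.
size 2: {N,V}; under {N,V} F still reaches {G} ∋ G.
F↔G cannot be blocked by any observed set — no back-door set.
{Y}: (i) intercepts every directed F→G path; (ii) no back-door F→{Y}; (iii) {F} blocks every back-door {Y}→G. Front-door holds.
P(G|do(F)) = Σ_{Y} P(Y|F) Σ_{F'} P(G|Y,F')P(F').

P(G|do(F)): frontdoor, adjust for {Y}.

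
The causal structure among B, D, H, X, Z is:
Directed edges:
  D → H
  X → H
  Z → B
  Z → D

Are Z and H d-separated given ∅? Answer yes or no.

Bayes-Ball from Z | ∅ reaches {B,D,H}.
H ∈ reach(Z|∅) ⇒ Z ⊥̸ H | ∅.

No — Z and H are d-connected given ∅.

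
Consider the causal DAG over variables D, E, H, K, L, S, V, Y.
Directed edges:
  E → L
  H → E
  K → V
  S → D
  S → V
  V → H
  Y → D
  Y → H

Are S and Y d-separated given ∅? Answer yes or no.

Yes — S ⊥ Y | ∅.

Bayes-Ball from S | ∅ reaches {D,E,H,L,V}.
Y ∉ reach(S|∅) ⇒ S ⊥ Y | ∅.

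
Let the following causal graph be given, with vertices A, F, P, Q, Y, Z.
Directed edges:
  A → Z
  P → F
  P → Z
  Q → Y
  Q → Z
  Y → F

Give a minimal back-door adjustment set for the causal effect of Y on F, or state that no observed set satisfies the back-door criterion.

Y→F: minimal back-door set ∅.

desc(Y)\{Y}={F}; candidates ⊆ {A,P,Q,Z}.
∅: Y⊥F given ∅ in G with Y→· removed — back-door holds.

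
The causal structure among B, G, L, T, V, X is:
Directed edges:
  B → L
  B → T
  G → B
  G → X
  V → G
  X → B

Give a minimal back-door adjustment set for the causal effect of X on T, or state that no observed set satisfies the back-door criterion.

X→T: minimal back-door set {G}.

desc(X)\{X}={B,L,T}; candidates ⊆ {G,V}.
size 0: {}; under {} X still reaches {B,G,L,T,V} ∋ T.
{G}: X⊥T given {G} in G with X→· removed — back-door holds.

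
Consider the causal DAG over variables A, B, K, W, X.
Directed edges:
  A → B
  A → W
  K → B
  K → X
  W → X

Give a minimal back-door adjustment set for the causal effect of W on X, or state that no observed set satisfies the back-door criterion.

W→X: minimal back-door set ∅.

desc(W)\{W}={X}; candidates ⊆ {A,B,K}.
∅: W⊥X given ∅ in G with W→· removed — back-door holds.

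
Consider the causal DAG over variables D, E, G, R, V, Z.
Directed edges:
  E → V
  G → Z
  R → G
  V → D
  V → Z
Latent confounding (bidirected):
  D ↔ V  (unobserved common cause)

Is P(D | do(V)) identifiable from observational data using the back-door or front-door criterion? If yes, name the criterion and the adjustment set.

desc(V)\{V}={D,Z}; candidates ⊆ {E,G,R}.
V↔D: latent back-door arc(s) into V.
size 0: {}; under {} V still reaches {D,E} ∋ D.
size 1: {E}, {G}, {R}; under {E} V still reaches {D} ∋ D.
size 2: {E,G}, {E,R}, {G,R}; under {E,G} V still reaches {D} ∋ D.
V↔D cannot be blocked by any observed set — no back-door set.
No mediator lies on a directed V→…→D path.
Neither criterion identifies P(D|do(V)) in this graph.

P(D|do(V)): not identifiable (no BD/FD set).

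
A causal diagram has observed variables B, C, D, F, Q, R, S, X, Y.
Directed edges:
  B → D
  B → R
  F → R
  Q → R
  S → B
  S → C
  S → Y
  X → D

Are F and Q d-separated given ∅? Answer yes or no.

Yes — F ⊥ Q | ∅.

Bayes-Ball from F | ∅ reaches {R}.
Q ∉ reach(F|∅) ⇒ F ⊥ Q | ∅.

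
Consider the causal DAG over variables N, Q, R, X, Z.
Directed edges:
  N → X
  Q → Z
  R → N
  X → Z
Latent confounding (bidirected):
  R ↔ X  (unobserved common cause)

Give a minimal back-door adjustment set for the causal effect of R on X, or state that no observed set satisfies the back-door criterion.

desc(R)\{R}={N,X,Z}; candidates ⊆ {Q}.
R↔X: latent back-door arc(s) into R.
size 0: {}; under {} R still reaches {X,Z} ∋ X.
size 1: {Q}; under {Q} R still reaches {X,Z} ∋ X.
R↔X cannot be blocked by any observed set — no back-door set.

R→X: no observed back-door set.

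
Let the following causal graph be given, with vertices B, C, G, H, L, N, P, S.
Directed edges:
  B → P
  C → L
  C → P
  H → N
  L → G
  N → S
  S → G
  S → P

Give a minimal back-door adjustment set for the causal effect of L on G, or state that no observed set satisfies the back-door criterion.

desc(L)\{L}={G}; candidates ⊆ {B,C,H,N,P,S}.
∅: L⊥G given ∅ in G with L→· removed — back-door holds.

L→G: minimal back-door set ∅.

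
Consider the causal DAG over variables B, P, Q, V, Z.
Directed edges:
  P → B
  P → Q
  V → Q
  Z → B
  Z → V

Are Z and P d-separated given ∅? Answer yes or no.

Yes — Z ⊥ P | ∅.

Bayes-Ball from Z | ∅ reaches {B,Q,V}.
P ∉ reach(Z|∅) ⇒ Z ⊥ P | ∅.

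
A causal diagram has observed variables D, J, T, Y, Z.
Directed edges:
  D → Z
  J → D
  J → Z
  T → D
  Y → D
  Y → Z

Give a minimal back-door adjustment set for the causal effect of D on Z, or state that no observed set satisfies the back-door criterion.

D→Z: minimal back-door set {J, Y}.

desc(D)\{D}={Z}; candidates ⊆ {J,T,Y}.
size 0: {}; under {} D still reaches {J,T,Y,Z} ∋ Z.
size 1: {J}, {T}, {Y}; under {J} D still reaches {T,Y,Z} ∋ Z.
{J,Y}: D⊥Z given {J,Y} in G with D→· removed — back-door holds.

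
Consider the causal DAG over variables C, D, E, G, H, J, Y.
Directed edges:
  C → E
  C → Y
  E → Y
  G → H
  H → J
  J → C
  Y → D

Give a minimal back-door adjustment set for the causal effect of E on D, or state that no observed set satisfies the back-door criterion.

desc(E)\{E}={D,Y}; candidates ⊆ {C,G,H,J}.
size 0: {}; under {} E still reaches {C,D,G,H,J,Y} ∋ D.
{C}: E⊥D given {C} in G with E→· removed — back-door holds.

E→D: minimal back-door set {C}.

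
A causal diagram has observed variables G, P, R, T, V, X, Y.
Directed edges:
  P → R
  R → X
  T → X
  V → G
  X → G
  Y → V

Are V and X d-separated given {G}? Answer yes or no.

Bayes-Ball from V | {G} reaches {P,R,T,X,Y}.
X ∈ reach(V|{G}) ⇒ V ⊥̸ X | {G}.

No — V and X are d-connected given {G}.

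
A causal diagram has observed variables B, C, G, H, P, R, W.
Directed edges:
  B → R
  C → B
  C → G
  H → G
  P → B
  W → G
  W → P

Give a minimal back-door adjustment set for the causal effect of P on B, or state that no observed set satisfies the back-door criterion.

desc(P)\{P}={B,R}; candidates ⊆ {C,G,H,W}.
∅: P⊥B given ∅ in G with P→· removed — back-door holds.

P→B: minimal back-door set ∅.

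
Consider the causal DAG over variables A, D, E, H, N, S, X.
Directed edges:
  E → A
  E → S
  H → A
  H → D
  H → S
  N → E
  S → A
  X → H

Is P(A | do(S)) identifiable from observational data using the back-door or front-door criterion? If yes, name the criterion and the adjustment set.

desc(S)\{S}={A}; candidates ⊆ {D,E,H,N,X}.
size 0: {}; under {} S still reaches {A,D,E,H,N,X} ∋ A.
size 1: {D}, {E}, {H} …(+2); under {D} S still reaches {A,E,H,N,X} ∋ A.
{E,H}: S⊥A given {E,H} in G with S→· removed — back-door holds.
P(A|do(S)) = Σ_{E,H} P(A|S,E,H)·P(E,H).

P(A|do(S)): backdoor, adjust for {E, H}.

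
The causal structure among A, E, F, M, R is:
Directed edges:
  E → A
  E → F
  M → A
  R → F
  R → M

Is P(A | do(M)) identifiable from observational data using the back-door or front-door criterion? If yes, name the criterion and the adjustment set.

P(A|do(M)): backdoor, adjust for ∅.

desc(M)\{M}={A}; candidates ⊆ {E,F,R}.
∅: M⊥A given ∅ in G with M→· removed — back-door holds.
P(A|do(M)) = P(A|M) — no adjustment needed.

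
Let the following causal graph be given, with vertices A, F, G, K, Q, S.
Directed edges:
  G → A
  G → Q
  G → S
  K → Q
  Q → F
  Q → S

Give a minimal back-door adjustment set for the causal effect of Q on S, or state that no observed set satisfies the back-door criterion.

desc(Q)\{Q}={F,S}; candidates ⊆ {A,G,K}.
size 0: {}; under {} Q still reaches {A,G,K,S} ∋ S.
{G}: Q⊥S given {G} in G with Q→· removed — back-door holds.

Q→S: minimal back-door set {G}.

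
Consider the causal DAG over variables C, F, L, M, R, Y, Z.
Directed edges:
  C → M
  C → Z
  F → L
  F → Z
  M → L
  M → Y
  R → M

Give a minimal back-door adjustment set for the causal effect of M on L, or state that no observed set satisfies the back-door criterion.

desc(M)\{M}={L,Y}; candidates ⊆ {C,F,R,Z}.
∅: M⊥L given ∅ in G with M→· removed — back-door holds.

M→L: minimal back-door set ∅.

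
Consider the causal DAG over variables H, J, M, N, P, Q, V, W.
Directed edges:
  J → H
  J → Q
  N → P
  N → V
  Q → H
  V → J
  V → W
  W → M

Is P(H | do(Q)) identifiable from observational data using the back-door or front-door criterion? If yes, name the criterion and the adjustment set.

P(H|do(Q)): backdoor, adjust for {J}.

desc(Q)\{Q}={H}; candidates ⊆ {J,M,N,P,V,W}.
size 0: {}; under {} Q still reaches {H,J,M,N,P,V,W} ∋ H.
{J}: Q⊥H given {J} in G with Q→· removed — back-door holds.
P(H|do(Q)) = Σ_{J} P(H|Q,J)·P(J).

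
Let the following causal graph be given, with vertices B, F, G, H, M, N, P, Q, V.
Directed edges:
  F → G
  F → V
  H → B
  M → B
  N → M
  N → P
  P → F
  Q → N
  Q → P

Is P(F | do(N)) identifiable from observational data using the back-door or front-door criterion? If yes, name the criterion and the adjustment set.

P(F|do(N)): backdoor, adjust for {Q}.

desc(N)\{N}={B,F,G,M,P,V}; candidates ⊆ {H,Q}.
size 0: {}; under {} N still reaches {F,G,P,Q,V} ∋ F.
{Q}: N⊥F given {Q} in G with N→· removed — back-door holds.
P(F|do(N)) = Σ_{Q} P(F|N,Q)·P(Q).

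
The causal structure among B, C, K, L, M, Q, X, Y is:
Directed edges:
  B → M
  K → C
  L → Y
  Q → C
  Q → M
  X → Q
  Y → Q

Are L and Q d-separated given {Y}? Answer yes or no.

Bayes-Ball from L | {Y} reaches ∅.
Q ∉ reach(L|{Y}) ⇒ L ⊥ Q | {Y}.

Yes — L ⊥ Q | {Y}.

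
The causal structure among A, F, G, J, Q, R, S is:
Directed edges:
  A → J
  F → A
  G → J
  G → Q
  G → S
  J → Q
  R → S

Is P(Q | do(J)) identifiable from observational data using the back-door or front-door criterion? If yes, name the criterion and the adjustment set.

P(Q|do(J)): backdoor, adjust for {G}.

desc(J)\{J}={Q}; candidates ⊆ {A,F,G,R,S}.
size 0: {}; under {} J still reaches {A,F,G,Q,S} ∋ Q.
{G}: J⊥Q given {G} in G with J→· removed — back-door holds.
P(Q|do(J)) = Σ_{G} P(Q|J,G)·P(G).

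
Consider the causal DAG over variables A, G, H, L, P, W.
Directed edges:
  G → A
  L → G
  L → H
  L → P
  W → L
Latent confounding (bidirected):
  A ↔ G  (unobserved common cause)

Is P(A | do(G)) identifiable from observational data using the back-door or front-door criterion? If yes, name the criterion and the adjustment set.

desc(G)\{G}={A}; candidates ⊆ {H,L,P,W}.
G↔A: latent back-door arc(s) into G.
size 0: {}; under {} G still reaches {A,H,L,P,W} ∋ A.
size 1: {H}, {L}, {P} …(+1); under {H} G still reaches {A,L,P,W} ∋ A.
size 2: {H,L}, {H,P}, {H,W} …(+3); under {H,L} G still reaches {A} ∋ A.
G↔A cannot be blocked by any observed set — no back-door set.
No mediator lies on a directed G→…→A path.
Neither criterion identifies P(A|do(G)) in this graph.

P(A|do(G)): not identifiable (no BD/FD set).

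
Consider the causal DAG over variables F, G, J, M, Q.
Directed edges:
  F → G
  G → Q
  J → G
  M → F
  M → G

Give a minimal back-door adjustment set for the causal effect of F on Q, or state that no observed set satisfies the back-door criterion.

F→Q: minimal back-door set {M}.

desc(F)\{F}={G,Q}; candidates ⊆ {J,M}.
size 0: {}; under {} F still reaches {G,M,Q} ∋ Q.
{M}: F⊥Q given {M} in G with F→· removed — back-door holds.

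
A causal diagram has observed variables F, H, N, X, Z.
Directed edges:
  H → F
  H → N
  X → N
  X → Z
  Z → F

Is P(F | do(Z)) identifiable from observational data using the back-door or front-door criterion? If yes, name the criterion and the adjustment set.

P(F|do(Z)): backdoor, adjust for ∅.

desc(Z)\{Z}={F}; candidates ⊆ {H,N,X}.
∅: Z⊥F given ∅ in G with Z→· removed — back-door holds.
P(F|do(Z)) = P(F|Z) — no adjustment needed.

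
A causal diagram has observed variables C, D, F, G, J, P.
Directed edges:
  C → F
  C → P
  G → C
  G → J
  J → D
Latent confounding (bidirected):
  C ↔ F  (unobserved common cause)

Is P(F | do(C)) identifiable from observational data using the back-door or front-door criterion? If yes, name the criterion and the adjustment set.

desc(C)\{C}={F,P}; candidates ⊆ {D,G,J}.
C↔F: latent back-door arc(s) into C.
size 0: {}; under {} C still reaches {D,F,G,J} ∋ F.
size 1: {D}, {G}, {J}; under {D} C still reaches {F,G,J} ∋ F.
size 2: {D,G}, {D,J}, {G,J}; under {D,G} C still reaches {F} ∋ F.
C↔F cannot be blocked by any observed set — no back-door set.
No mediator lies on a directed C→…→F path.
Neither criterion identifies P(F|do(C)) in this graph.

P(F|do(C)): not identifiable (no BD/FD set).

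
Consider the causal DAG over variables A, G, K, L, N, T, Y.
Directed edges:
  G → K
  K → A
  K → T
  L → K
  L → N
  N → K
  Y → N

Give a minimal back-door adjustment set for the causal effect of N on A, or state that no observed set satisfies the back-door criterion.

desc(N)\{N}={A,K,T}; candidates ⊆ {G,L,Y}.
size 0: {}; under {} N still reaches {A,K,L,T,Y} ∋ A.
{L}: N⊥A given {L} in G with N→· removed — back-door holds.

N→A: minimal back-door set {L}.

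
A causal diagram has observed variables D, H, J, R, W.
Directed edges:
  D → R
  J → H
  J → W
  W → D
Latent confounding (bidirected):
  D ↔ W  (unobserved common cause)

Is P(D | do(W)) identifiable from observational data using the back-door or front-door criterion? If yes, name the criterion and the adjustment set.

desc(W)\{W}={D,R}; candidates ⊆ {H,J}.
W↔D: latent back-door arc(s) into W.
size 0: {}; under {} W still reaches {D,H,J,R} ∋ D.
size 1: {H}, {J}; under {H} W still reaches {D,J,R} ∋ D.
size 2: {H,J}; under {H,J} W still reaches {D,R} ∋ D.
W↔D cannot be blocked by any observed set — no back-door set.
No mediator lies on a directed W→…→D path.
Neither criterion identifies P(D|do(W)) in this graph.

P(D|do(W)): not identifiable (no BD/FD set).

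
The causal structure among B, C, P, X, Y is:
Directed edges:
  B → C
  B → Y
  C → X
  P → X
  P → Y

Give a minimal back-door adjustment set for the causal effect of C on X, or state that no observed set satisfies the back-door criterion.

desc(C)\{C}={X}; candidates ⊆ {B,P,Y}.
∅: C⊥X given ∅ in G with C→· removed — back-door holds.

C→X: minimal back-door set ∅.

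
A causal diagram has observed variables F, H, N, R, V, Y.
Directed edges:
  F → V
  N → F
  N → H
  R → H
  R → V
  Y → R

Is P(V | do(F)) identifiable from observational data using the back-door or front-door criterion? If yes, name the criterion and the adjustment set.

P(V|do(F)): backdoor, adjust for ∅.

desc(F)\{F}={V}; candidates ⊆ {H,N,R,Y}.
∅: F⊥V given ∅ in G with F→· removed — back-door holds.
P(V|do(F)) = P(V|F) — no adjustment needed.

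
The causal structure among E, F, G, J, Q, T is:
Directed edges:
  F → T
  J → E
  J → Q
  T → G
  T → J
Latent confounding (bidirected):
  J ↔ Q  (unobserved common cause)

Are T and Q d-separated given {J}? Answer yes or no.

No — T and Q are d-connected given {J}.

Bayes-Ball from T | {J} reaches {F,G,Q}.
Q ∈ reach(T|{J}) ⇒ T ⊥̸ Q | {J}.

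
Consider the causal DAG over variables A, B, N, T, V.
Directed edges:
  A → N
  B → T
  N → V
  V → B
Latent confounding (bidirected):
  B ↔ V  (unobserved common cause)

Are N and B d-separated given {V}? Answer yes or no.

Bayes-Ball from N | {V} reaches {A,B,T}.
B ∈ reach(N|{V}) ⇒ N ⊥̸ B | {V}.

No — N and B are d-connected given {V}.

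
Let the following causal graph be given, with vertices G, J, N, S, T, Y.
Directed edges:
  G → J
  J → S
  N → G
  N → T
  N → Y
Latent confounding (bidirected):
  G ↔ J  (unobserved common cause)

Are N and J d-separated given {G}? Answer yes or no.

Bayes-Ball from N | {G} reaches {J,S,T,Y}.
J ∈ reach(N|{G}) ⇒ N ⊥̸ J | {G}.

No — N and J are d-connected given {G}.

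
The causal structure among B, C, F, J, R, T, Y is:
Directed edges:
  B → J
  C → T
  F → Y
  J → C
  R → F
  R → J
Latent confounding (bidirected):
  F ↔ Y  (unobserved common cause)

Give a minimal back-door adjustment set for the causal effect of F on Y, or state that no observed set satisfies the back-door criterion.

desc(F)\{F}={Y}; candidates ⊆ {B,C,J,R,T}.
F↔Y: latent back-door arc(s) into F.
size 0: {}; under {} F still reaches {C,J,R,T,Y} ∋ Y.
size 1: {B}, {C}, {J} …(+2); under {B} F still reaches {C,J,R,T,Y} ∋ Y.
size 2: {B,C}, {B,J}, {B,R} …(+7); under {B,C} F still reaches {J,R,Y} ∋ Y.
F↔Y cannot be blocked by any observed set — no back-door set.

F→Y: no observed back-door set.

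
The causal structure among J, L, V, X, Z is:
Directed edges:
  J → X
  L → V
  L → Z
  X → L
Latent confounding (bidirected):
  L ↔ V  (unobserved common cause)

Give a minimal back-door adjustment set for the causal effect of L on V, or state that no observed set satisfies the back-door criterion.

desc(L)\{L}={V,Z}; candidates ⊆ {J,X}.
L↔V: latent back-door arc(s) into L.
size 0: {}; under {} L still reaches {J,V,X} ∋ V.
size 1: {J}, {X}; under {J} L still reaches {V,X} ∋ V.
size 2: {J,X}; under {J,X} L still reaches {V} ∋ V.
L↔V cannot be blocked by any observed set — no back-door set.

L→V: no observed back-door set.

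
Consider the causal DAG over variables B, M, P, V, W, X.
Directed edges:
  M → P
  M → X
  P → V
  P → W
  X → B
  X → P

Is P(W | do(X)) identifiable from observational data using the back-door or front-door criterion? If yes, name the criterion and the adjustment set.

desc(X)\{X}={B,P,V,W}; candidates ⊆ {M}.
size 0: {}; under {} X still reaches {M,P,V,W} ∋ W.
{M}: X⊥W given {M} in G with X→· removed — back-door holds.
P(W|do(X)) = Σ_{M} P(W|X,M)·P(M).

P(W|do(X)): backdoor, adjust for {M}.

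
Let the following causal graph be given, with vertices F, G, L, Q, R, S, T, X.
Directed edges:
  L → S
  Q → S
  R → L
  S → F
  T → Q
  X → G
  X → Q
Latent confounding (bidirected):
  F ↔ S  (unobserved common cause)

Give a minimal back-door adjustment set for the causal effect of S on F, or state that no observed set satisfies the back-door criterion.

S→F: no observed back-door set.

desc(S)\{S}={F}; candidates ⊆ {G,L,Q,R,T,X}.
S↔F: latent back-door arc(s) into S.
size 0: {}; under {} S still reaches {F,G,L,Q,R,T,X} ∋ F.
size 1: {G}, {L}, {Q} …(+3); under {G} S still reaches {F,L,Q,R,T,X} ∋ F.
size 2: {G,L}, {G,Q}, {G,R} …(+12); under {G,L} S still reaches {F,Q,T,X} ∋ F.
S↔F cannot be blocked by any observed set — no back-door set.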